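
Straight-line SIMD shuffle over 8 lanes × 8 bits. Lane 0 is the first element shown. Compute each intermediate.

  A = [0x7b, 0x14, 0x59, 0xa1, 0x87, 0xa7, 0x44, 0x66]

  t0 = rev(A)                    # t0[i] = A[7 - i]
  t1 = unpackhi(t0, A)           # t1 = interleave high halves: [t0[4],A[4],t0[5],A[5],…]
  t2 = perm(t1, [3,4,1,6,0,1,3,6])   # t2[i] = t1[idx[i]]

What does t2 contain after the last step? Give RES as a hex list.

RES = [ 0xa7  0x14  0x87  0x7b  0xa1  0x87  0xa7  0x7b ]

  t0: 66 44 a7 87 a1 59 14 7b
  t1: a1 87 59 a7 14 44 7b 66
  t2: a7 14 87 7b a1 87 a7 7b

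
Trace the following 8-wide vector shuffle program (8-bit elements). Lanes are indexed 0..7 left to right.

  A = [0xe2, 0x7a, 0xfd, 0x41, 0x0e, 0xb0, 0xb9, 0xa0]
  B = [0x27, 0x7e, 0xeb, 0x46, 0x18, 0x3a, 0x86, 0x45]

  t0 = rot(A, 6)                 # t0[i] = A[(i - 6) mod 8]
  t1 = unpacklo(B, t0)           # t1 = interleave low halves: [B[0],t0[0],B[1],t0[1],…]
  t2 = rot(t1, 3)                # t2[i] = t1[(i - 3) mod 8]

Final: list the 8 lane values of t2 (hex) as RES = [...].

RES = [0x0e, 0x46, 0xb0, 0x27, 0xfd, 0x7e, 0x41, 0xeb]

→ t0 |fd|41|0e|b0|b9|a0|e2|7a|
→ t1 |27|fd|7e|41|eb|0e|46|b0|
→ t2 |0e|46|b0|27|fd|7e|41|eb|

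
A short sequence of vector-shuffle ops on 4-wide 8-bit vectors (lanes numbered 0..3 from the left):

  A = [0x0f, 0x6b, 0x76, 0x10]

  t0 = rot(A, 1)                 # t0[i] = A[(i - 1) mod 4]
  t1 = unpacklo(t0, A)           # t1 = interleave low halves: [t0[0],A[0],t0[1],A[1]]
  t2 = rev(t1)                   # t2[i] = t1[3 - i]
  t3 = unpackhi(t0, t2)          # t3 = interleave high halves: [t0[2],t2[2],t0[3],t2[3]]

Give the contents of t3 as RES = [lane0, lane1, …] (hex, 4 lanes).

RES = [ 0x6b  0x0f  0x76  0x10 ]

t0 = [0x10, 0x0f, 0x6b, 0x76]
t1 = [0x10, 0x0f, 0x0f, 0x6b]
t2 = [0x6b, 0x0f, 0x0f, 0x10]
t3 = [0x6b, 0x0f, 0x76, 0x10]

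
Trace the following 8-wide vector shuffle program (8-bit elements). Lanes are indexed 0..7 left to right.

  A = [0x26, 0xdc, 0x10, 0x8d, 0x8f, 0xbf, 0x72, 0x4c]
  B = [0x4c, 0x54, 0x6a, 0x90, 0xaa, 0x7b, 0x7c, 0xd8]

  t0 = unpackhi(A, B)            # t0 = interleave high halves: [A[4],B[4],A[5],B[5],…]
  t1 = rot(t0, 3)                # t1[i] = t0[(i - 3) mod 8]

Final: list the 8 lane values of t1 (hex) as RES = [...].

t0 = [0x8f, 0xaa, 0xbf, 0x7b, 0x72, 0x7c, 0x4c, 0xd8]
t1 = [0x7c, 0x4c, 0xd8, 0x8f, 0xaa, 0xbf, 0x7b, 0x72]

RES = [ 0x7c  0x4c  0xd8  0x8f  0xaa  0xbf  0x7b  0x72 ]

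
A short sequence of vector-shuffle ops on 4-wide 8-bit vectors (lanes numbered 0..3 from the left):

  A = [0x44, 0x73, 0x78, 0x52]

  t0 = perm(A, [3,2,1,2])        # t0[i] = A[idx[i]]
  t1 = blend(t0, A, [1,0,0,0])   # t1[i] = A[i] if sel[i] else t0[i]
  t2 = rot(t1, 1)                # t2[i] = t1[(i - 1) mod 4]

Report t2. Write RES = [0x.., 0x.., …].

RES = [ 0x78  0x44  0x78  0x73 ]

t0 = [0x52, 0x78, 0x73, 0x78]
t1 = [0x44, 0x78, 0x73, 0x78]
t2 = [0x78, 0x44, 0x78, 0x73]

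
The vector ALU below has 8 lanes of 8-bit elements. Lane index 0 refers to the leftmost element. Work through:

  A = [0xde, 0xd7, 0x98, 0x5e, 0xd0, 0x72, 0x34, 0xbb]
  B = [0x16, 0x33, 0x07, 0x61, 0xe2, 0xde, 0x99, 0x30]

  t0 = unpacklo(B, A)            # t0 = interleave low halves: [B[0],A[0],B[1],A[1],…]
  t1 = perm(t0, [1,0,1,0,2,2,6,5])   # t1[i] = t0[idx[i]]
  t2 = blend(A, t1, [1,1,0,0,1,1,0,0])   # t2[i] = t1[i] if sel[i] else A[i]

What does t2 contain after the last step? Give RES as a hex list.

RES = [ 0xde  0x16  0x98  0x5e  0x33  0x33  0x34  0xbb ]

→ t0 |16|de|33|d7|07|98|61|5e|
→ t1 |de|16|de|16|33|33|61|98|
→ t2 |de|16|98|5e|33|33|34|bb|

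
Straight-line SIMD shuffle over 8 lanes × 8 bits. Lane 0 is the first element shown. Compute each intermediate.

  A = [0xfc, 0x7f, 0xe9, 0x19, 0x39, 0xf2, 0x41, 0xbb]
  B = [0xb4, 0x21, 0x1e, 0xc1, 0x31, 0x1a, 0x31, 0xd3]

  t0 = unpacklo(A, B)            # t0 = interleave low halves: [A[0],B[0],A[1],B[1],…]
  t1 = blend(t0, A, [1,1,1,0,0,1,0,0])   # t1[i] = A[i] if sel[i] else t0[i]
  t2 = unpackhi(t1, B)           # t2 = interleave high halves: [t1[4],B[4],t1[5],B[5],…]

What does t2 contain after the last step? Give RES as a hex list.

  t0: fc b4 7f 21 e9 1e 19 c1
  t1: fc 7f e9 21 e9 f2 19 c1
  t2: e9 31 f2 1a 19 31 c1 d3

RES = [0xe9, 0x31, 0xf2, 0x1a, 0x19, 0x31, 0xc1, 0xd3]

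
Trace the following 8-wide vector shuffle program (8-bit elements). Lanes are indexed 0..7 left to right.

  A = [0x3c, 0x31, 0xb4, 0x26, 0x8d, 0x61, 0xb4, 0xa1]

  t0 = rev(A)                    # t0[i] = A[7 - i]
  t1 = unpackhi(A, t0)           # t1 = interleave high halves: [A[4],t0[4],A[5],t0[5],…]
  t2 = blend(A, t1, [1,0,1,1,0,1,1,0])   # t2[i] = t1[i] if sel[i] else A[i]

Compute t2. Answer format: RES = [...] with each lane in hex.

t0 = [0xa1, 0xb4, 0x61, 0x8d, 0x26, 0xb4, 0x31, 0x3c]
t1 = [0x8d, 0x26, 0x61, 0xb4, 0xb4, 0x31, 0xa1, 0x3c]
t2 = [0x8d, 0x31, 0x61, 0xb4, 0x8d, 0x31, 0xa1, 0xa1]

RES = [0x8d, 0x31, 0x61, 0xb4, 0x8d, 0x31, 0xa1, 0xa1]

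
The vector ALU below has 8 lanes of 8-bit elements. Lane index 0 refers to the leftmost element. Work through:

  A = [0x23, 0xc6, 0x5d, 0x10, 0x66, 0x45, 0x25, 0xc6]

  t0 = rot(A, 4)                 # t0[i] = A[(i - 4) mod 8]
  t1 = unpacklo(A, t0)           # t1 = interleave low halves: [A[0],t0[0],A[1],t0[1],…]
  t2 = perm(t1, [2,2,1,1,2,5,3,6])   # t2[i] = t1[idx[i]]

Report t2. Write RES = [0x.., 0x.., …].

RES = [0xc6, 0xc6, 0x66, 0x66, 0xc6, 0x25, 0x45, 0x10]

t0 = [0x66, 0x45, 0x25, 0xc6, 0x23, 0xc6, 0x5d, 0x10]
t1 = [0x23, 0x66, 0xc6, 0x45, 0x5d, 0x25, 0x10, 0xc6]
t2 = [0xc6, 0xc6, 0x66, 0x66, 0xc6, 0x25, 0x45, 0x10]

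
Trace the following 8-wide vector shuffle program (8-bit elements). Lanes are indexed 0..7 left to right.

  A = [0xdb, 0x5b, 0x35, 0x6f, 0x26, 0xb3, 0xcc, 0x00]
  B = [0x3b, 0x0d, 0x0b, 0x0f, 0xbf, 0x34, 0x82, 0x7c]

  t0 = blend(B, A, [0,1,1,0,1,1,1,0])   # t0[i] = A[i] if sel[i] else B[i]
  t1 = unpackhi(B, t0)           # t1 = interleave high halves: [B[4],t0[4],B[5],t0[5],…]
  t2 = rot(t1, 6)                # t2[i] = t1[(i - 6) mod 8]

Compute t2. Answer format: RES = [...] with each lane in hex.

t0 = [0x3b, 0x5b, 0x35, 0x0f, 0x26, 0xb3, 0xcc, 0x7c]
t1 = [0xbf, 0x26, 0x34, 0xb3, 0x82, 0xcc, 0x7c, 0x7c]
t2 = [0x34, 0xb3, 0x82, 0xcc, 0x7c, 0x7c, 0xbf, 0x26]

RES = [0x34, 0xb3, 0x82, 0xcc, 0x7c, 0x7c, 0xbf, 0x26]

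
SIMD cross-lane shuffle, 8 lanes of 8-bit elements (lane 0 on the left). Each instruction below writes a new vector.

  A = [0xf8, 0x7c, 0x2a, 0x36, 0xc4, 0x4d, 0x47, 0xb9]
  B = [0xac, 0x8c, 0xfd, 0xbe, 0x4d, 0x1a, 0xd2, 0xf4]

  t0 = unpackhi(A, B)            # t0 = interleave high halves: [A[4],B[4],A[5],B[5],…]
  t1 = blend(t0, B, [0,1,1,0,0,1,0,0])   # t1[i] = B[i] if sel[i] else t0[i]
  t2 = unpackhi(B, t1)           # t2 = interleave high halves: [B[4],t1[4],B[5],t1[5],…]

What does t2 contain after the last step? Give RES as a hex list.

t0 = [0xc4, 0x4d, 0x4d, 0x1a, 0x47, 0xd2, 0xb9, 0xf4]
t1 = [0xc4, 0x8c, 0xfd, 0x1a, 0x47, 0x1a, 0xb9, 0xf4]
t2 = [0x4d, 0x47, 0x1a, 0x1a, 0xd2, 0xb9, 0xf4, 0xf4]

RES = [0x4d, 0x47, 0x1a, 0x1a, 0xd2, 0xb9, 0xf4, 0xf4]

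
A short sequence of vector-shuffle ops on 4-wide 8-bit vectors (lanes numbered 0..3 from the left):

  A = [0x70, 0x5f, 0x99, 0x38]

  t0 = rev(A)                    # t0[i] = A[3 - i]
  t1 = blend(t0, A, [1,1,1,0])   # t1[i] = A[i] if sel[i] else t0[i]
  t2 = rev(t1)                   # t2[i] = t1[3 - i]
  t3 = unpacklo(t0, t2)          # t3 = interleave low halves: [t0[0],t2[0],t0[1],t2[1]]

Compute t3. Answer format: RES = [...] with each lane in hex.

→ t0 |38|99|5f|70|
→ t1 |70|5f|99|70|
→ t2 |70|99|5f|70|
→ t3 |38|70|99|99|

RES = [ 0x38  0x70  0x99  0x99 ]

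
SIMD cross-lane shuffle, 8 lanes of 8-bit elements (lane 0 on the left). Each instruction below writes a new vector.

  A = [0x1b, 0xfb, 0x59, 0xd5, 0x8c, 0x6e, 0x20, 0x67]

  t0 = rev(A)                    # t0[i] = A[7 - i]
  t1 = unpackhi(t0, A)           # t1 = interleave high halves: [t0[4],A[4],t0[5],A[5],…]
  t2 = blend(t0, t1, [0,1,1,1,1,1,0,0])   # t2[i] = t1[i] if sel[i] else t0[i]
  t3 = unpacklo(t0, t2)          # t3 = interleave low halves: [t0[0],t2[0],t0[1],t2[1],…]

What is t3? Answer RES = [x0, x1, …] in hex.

→ t0 |67|20|6e|8c|d5|59|fb|1b|
→ t1 |d5|8c|59|6e|fb|20|1b|67|
→ t2 |67|8c|59|6e|fb|20|fb|1b|
→ t3 |67|67|20|8c|6e|59|8c|6e|

RES = [ 0x67  0x67  0x20  0x8c  0x6e  0x59  0x8c  0x6e ]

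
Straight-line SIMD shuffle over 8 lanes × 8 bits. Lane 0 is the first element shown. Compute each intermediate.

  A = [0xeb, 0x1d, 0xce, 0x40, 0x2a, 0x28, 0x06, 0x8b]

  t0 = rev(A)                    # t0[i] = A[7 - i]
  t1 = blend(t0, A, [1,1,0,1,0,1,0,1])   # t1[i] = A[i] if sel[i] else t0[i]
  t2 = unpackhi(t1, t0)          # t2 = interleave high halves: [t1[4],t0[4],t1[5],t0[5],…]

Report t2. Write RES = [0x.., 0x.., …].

RES = [ 0x40  0x40  0x28  0xce  0x1d  0x1d  0x8b  0xeb ]

  t0: 8b 06 28 2a 40 ce 1d eb
  t1: eb 1d 28 40 40 28 1d 8b
  t2: 40 40 28 ce 1d 1d 8b eb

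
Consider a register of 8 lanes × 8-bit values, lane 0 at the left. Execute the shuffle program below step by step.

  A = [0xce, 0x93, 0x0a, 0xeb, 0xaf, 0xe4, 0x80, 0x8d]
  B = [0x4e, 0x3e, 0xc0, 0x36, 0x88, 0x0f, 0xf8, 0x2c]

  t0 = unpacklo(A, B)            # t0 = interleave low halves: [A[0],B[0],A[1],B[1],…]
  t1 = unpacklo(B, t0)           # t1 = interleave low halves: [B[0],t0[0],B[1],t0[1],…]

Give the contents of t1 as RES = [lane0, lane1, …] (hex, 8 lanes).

t0 = [0xce, 0x4e, 0x93, 0x3e, 0x0a, 0xc0, 0xeb, 0x36]
t1 = [0x4e, 0xce, 0x3e, 0x4e, 0xc0, 0x93, 0x36, 0x3e]

RES = [0x4e, 0xce, 0x3e, 0x4e, 0xc0, 0x93, 0x36, 0x3e]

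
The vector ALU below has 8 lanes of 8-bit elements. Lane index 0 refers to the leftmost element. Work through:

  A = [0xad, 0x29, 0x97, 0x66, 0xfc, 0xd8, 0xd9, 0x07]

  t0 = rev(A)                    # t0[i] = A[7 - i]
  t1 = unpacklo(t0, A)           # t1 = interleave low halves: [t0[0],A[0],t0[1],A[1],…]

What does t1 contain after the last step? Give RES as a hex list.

→ t0 |07|d9|d8|fc|66|97|29|ad|
→ t1 |07|ad|d9|29|d8|97|fc|66|

RES = [0x07, 0xad, 0xd9, 0x29, 0xd8, 0x97, 0xfc, 0x66]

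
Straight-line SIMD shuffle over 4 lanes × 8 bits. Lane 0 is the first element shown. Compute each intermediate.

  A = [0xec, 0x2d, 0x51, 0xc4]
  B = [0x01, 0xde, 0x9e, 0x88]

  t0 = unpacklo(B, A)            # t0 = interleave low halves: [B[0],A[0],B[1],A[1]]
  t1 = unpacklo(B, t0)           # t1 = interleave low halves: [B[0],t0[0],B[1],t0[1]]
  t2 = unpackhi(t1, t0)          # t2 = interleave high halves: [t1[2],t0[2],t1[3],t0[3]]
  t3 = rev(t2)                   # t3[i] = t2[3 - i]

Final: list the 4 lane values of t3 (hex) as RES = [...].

→ t0 |01|ec|de|2d|
→ t1 |01|01|de|ec|
→ t2 |de|de|ec|2d|
→ t3 |2d|ec|de|de|

RES = [ 0x2d  0xec  0xde  0xde ]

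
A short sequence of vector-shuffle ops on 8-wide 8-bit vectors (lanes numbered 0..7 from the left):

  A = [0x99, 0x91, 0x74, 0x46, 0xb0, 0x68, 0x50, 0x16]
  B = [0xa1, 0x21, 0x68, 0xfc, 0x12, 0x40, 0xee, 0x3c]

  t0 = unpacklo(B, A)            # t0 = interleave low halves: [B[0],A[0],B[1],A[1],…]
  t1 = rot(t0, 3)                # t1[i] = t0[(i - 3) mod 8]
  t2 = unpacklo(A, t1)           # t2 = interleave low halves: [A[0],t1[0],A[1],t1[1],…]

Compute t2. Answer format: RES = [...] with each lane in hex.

  t0: a1 99 21 91 68 74 fc 46
  t1: 74 fc 46 a1 99 21 91 68
  t2: 99 74 91 fc 74 46 46 a1

RES = [0x99, 0x74, 0x91, 0xfc, 0x74, 0x46, 0x46, 0xa1]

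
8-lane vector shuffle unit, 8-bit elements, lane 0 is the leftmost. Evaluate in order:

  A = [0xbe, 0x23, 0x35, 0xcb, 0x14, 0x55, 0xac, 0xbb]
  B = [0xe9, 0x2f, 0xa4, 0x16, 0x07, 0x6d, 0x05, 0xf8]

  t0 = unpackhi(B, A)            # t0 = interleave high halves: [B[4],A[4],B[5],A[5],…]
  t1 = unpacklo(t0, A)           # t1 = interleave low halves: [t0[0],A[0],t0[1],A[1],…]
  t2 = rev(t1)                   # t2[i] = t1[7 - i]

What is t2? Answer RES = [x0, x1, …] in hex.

RES = [ 0xcb  0x55  0x35  0x6d  0x23  0x14  0xbe  0x07 ]

  t0: 07 14 6d 55 05 ac f8 bb
  t1: 07 be 14 23 6d 35 55 cb
  t2: cb 55 35 6d 23 14 be 07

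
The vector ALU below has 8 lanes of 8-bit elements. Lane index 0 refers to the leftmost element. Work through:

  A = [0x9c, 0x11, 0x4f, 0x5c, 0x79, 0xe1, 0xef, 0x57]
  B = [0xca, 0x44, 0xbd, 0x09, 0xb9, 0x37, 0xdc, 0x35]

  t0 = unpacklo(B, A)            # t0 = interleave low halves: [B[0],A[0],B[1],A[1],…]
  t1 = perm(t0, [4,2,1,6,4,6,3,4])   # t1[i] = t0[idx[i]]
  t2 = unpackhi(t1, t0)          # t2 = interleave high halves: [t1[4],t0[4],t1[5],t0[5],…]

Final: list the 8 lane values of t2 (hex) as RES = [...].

  t0: ca 9c 44 11 bd 4f 09 5c
  t1: bd 44 9c 09 bd 09 11 bd
  t2: bd bd 09 4f 11 09 bd 5c

RES = [ 0xbd  0xbd  0x09  0x4f  0x11  0x09  0xbd  0x5c ]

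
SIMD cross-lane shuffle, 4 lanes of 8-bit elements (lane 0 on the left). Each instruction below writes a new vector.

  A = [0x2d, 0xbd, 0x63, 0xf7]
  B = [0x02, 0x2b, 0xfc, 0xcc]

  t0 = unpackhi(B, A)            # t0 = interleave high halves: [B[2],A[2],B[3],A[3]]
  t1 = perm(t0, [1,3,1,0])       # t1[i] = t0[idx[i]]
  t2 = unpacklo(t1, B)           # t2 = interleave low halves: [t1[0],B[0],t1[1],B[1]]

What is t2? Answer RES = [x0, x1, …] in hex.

  t0: fc 63 cc f7
  t1: 63 f7 63 fc
  t2: 63 02 f7 2b

RES = [0x63, 0x02, 0xf7, 0x2b]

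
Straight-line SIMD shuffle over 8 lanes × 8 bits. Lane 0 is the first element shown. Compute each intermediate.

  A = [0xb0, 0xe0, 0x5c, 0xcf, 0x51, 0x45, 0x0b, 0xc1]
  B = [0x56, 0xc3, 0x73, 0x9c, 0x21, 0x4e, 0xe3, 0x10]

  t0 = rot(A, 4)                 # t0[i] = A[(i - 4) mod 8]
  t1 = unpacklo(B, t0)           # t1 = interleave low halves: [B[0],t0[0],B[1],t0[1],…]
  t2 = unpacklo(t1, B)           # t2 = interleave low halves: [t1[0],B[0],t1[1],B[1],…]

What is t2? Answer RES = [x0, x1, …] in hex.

RES = [ 0x56  0x56  0x51  0xc3  0xc3  0x73  0x45  0x9c ]

t0 = [0x51, 0x45, 0x0b, 0xc1, 0xb0, 0xe0, 0x5c, 0xcf]
t1 = [0x56, 0x51, 0xc3, 0x45, 0x73, 0x0b, 0x9c, 0xc1]
t2 = [0x56, 0x56, 0x51, 0xc3, 0xc3, 0x73, 0x45, 0x9c]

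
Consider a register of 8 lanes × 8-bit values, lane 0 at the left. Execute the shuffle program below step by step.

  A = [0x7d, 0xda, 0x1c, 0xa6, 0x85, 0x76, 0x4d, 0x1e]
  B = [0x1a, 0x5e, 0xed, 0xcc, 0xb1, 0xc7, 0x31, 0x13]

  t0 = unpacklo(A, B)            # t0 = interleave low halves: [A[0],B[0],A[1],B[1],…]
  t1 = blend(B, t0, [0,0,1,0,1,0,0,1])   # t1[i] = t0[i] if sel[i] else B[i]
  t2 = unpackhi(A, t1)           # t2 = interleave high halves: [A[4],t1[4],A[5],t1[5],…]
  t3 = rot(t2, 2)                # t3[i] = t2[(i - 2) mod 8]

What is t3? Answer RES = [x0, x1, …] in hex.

RES = [0x1e, 0xcc, 0x85, 0x1c, 0x76, 0xc7, 0x4d, 0x31]

t0 = [0x7d, 0x1a, 0xda, 0x5e, 0x1c, 0xed, 0xa6, 0xcc]
t1 = [0x1a, 0x5e, 0xda, 0xcc, 0x1c, 0xc7, 0x31, 0xcc]
t2 = [0x85, 0x1c, 0x76, 0xc7, 0x4d, 0x31, 0x1e, 0xcc]
t3 = [0x1e, 0xcc, 0x85, 0x1c, 0x76, 0xc7, 0x4d, 0x31]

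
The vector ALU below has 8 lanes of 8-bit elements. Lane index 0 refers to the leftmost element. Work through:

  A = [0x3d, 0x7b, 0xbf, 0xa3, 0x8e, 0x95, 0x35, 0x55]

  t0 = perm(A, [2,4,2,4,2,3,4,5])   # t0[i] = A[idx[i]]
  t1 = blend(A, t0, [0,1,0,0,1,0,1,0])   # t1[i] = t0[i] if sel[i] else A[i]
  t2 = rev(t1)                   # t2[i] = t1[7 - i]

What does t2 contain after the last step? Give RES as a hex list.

→ t0 |bf|8e|bf|8e|bf|a3|8e|95|
→ t1 |3d|8e|bf|a3|bf|95|8e|55|
→ t2 |55|8e|95|bf|a3|bf|8e|3d|

RES = [ 0x55  0x8e  0x95  0xbf  0xa3  0xbf  0x8e  0x3d ]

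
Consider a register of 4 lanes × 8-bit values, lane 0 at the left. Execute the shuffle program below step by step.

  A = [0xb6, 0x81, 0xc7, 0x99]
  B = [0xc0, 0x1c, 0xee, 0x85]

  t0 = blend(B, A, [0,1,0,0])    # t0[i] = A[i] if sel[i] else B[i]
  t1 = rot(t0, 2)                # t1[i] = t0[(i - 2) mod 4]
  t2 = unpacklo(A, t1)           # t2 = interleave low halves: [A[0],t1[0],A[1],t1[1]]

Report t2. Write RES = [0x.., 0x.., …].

RES = [ 0xb6  0xee  0x81  0x85 ]

→ t0 |c0|81|ee|85|
→ t1 |ee|85|c0|81|
→ t2 |b6|ee|81|85|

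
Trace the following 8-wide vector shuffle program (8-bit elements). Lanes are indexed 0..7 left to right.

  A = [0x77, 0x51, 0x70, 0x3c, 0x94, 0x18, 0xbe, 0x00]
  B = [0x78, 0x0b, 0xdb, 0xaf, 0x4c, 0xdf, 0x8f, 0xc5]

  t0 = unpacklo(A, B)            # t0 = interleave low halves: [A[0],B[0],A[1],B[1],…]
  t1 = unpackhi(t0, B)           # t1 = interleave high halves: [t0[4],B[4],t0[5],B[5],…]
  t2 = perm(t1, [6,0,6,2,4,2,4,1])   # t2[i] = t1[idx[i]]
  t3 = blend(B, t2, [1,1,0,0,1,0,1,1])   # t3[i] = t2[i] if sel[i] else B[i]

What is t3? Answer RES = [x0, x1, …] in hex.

→ t0 |77|78|51|0b|70|db|3c|af|
→ t1 |70|4c|db|df|3c|8f|af|c5|
→ t2 |af|70|af|db|3c|db|3c|4c|
→ t3 |af|70|db|af|3c|df|3c|4c|

RES = [ 0xaf  0x70  0xdb  0xaf  0x3c  0xdf  0x3c  0x4c ]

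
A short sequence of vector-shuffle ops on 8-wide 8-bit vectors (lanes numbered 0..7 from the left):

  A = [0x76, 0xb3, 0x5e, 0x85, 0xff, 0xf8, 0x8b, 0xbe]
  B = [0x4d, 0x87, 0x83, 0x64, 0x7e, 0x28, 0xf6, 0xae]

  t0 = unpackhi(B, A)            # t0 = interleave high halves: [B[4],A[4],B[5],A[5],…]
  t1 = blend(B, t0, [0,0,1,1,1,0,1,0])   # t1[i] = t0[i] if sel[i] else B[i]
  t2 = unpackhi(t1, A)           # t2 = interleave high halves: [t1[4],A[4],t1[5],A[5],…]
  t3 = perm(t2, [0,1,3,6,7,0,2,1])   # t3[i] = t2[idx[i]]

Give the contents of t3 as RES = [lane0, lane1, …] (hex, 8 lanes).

  t0: 7e ff 28 f8 f6 8b ae be
  t1: 4d 87 28 f8 f6 28 ae ae
  t2: f6 ff 28 f8 ae 8b ae be
  t3: f6 ff f8 ae be f6 28 ff

RES = [0xf6, 0xff, 0xf8, 0xae, 0xbe, 0xf6, 0x28, 0xff]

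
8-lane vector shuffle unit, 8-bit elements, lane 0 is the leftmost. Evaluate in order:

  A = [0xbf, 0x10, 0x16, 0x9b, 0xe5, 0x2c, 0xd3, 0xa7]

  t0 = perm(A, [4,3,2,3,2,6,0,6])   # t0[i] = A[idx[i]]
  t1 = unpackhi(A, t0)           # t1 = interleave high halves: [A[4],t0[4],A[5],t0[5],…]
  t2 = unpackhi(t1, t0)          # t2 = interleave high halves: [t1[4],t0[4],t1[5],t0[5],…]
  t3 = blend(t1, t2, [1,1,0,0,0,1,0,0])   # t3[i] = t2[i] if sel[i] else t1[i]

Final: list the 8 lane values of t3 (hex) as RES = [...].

t0 = [0xe5, 0x9b, 0x16, 0x9b, 0x16, 0xd3, 0xbf, 0xd3]
t1 = [0xe5, 0x16, 0x2c, 0xd3, 0xd3, 0xbf, 0xa7, 0xd3]
t2 = [0xd3, 0x16, 0xbf, 0xd3, 0xa7, 0xbf, 0xd3, 0xd3]
t3 = [0xd3, 0x16, 0x2c, 0xd3, 0xd3, 0xbf, 0xa7, 0xd3]

RES = [ 0xd3  0x16  0x2c  0xd3  0xd3  0xbf  0xa7  0xd3 ]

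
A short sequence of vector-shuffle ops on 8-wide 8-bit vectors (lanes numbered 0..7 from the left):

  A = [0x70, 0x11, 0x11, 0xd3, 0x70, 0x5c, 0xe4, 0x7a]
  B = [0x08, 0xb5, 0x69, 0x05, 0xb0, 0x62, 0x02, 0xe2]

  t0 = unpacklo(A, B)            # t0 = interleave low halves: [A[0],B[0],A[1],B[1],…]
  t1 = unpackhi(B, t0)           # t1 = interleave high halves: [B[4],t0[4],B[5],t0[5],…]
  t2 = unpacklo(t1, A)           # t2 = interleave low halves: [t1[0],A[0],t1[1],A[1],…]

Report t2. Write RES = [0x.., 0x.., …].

→ t0 |70|08|11|b5|11|69|d3|05|
→ t1 |b0|11|62|69|02|d3|e2|05|
→ t2 |b0|70|11|11|62|11|69|d3|

RES = [0xb0, 0x70, 0x11, 0x11, 0x62, 0x11, 0x69, 0xd3]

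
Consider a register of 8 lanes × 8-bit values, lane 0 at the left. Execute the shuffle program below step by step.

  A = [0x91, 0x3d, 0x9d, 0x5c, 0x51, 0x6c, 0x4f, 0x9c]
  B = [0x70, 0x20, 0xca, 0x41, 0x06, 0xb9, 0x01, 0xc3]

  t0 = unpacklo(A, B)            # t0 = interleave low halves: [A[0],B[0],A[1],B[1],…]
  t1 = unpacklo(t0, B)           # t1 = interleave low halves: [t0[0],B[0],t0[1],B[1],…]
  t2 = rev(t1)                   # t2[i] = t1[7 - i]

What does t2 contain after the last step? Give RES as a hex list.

  t0: 91 70 3d 20 9d ca 5c 41
  t1: 91 70 70 20 3d ca 20 41
  t2: 41 20 ca 3d 20 70 70 91

RES = [0x41, 0x20, 0xca, 0x3d, 0x20, 0x70, 0x70, 0x91]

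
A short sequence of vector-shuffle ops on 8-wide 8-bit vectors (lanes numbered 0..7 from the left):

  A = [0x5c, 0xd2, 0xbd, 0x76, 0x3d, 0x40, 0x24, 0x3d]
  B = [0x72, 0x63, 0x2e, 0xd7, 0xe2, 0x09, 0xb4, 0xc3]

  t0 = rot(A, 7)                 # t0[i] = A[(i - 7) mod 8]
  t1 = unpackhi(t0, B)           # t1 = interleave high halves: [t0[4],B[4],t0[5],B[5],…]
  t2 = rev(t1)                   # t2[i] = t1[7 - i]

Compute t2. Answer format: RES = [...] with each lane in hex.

  t0: d2 bd 76 3d 40 24 3d 5c
  t1: 40 e2 24 09 3d b4 5c c3
  t2: c3 5c b4 3d 09 24 e2 40

RES = [0xc3, 0x5c, 0xb4, 0x3d, 0x09, 0x24, 0xe2, 0x40]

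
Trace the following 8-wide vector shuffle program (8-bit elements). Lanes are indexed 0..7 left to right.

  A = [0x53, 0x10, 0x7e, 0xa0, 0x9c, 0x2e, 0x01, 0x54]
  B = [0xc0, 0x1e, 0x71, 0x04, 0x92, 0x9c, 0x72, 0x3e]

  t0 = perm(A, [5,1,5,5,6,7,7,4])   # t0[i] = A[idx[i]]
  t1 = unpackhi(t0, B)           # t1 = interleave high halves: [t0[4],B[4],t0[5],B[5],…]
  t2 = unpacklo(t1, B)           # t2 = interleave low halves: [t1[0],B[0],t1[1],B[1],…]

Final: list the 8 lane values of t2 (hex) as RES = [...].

RES = [ 0x01  0xc0  0x92  0x1e  0x54  0x71  0x9c  0x04 ]

  t0: 2e 10 2e 2e 01 54 54 9c
  t1: 01 92 54 9c 54 72 9c 3e
  t2: 01 c0 92 1e 54 71 9c 04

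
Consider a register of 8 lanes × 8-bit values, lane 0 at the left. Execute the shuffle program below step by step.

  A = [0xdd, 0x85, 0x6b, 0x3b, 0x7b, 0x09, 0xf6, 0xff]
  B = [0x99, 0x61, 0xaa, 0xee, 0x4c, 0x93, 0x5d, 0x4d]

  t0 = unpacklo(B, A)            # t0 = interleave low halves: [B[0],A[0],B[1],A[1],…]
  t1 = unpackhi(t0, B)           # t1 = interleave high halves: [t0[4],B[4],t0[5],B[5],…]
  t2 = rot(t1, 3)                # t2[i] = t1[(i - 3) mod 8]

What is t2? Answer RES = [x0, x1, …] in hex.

  t0: 99 dd 61 85 aa 6b ee 3b
  t1: aa 4c 6b 93 ee 5d 3b 4d
  t2: 5d 3b 4d aa 4c 6b 93 ee

RES = [0x5d, 0x3b, 0x4d, 0xaa, 0x4c, 0x6b, 0x93, 0xee]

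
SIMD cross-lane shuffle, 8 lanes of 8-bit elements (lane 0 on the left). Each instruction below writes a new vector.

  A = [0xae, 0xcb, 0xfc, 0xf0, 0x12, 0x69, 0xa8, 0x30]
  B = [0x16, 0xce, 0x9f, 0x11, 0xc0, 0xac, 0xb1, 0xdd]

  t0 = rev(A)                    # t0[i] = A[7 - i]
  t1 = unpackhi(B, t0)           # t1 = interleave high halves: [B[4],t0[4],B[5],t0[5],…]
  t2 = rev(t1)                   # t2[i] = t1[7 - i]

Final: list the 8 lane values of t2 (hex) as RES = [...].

RES = [0xae, 0xdd, 0xcb, 0xb1, 0xfc, 0xac, 0xf0, 0xc0]

  t0: 30 a8 69 12 f0 fc cb ae
  t1: c0 f0 ac fc b1 cb dd ae
  t2: ae dd cb b1 fc ac f0 c0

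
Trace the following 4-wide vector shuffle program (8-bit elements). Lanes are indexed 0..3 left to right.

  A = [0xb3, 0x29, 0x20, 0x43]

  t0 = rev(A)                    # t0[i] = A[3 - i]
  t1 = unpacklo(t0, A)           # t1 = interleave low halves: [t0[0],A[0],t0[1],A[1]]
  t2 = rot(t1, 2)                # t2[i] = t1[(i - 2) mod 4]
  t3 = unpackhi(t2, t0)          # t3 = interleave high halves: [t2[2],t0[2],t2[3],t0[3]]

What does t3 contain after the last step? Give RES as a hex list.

RES = [ 0x43  0x29  0xb3  0xb3 ]

t0 = [0x43, 0x20, 0x29, 0xb3]
t1 = [0x43, 0xb3, 0x20, 0x29]
t2 = [0x20, 0x29, 0x43, 0xb3]
t3 = [0x43, 0x29, 0xb3, 0xb3]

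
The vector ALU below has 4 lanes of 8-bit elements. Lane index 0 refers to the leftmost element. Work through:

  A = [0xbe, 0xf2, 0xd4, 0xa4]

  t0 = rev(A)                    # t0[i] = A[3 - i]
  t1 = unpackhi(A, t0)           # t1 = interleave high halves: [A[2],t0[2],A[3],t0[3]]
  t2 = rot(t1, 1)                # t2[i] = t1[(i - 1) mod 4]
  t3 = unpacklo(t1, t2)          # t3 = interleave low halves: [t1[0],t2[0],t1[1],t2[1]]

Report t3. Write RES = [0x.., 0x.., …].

RES = [ 0xd4  0xbe  0xf2  0xd4 ]

  t0: a4 d4 f2 be
  t1: d4 f2 a4 be
  t2: be d4 f2 a4
  t3: d4 be f2 d4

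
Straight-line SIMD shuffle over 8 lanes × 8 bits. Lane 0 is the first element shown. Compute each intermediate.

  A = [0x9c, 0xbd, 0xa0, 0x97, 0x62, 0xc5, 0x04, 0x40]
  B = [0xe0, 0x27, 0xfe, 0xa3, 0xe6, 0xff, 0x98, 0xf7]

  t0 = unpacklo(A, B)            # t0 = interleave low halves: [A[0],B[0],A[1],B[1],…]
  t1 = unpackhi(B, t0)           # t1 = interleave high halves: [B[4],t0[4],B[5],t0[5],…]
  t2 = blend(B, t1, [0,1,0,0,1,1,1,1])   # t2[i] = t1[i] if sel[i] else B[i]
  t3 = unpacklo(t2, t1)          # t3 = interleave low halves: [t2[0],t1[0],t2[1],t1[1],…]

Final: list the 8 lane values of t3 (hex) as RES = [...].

  t0: 9c e0 bd 27 a0 fe 97 a3
  t1: e6 a0 ff fe 98 97 f7 a3
  t2: e0 a0 fe a3 98 97 f7 a3
  t3: e0 e6 a0 a0 fe ff a3 fe

RES = [0xe0, 0xe6, 0xa0, 0xa0, 0xfe, 0xff, 0xa3, 0xfe]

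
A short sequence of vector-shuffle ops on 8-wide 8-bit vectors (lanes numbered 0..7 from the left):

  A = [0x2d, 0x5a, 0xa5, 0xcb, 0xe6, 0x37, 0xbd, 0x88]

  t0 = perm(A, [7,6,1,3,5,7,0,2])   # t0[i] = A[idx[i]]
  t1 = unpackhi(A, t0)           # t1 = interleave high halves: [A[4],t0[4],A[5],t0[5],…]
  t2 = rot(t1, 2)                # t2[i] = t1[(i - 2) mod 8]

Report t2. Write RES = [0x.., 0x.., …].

RES = [0x88, 0xa5, 0xe6, 0x37, 0x37, 0x88, 0xbd, 0x2d]

→ t0 |88|bd|5a|cb|37|88|2d|a5|
→ t1 |e6|37|37|88|bd|2d|88|a5|
→ t2 |88|a5|e6|37|37|88|bd|2d|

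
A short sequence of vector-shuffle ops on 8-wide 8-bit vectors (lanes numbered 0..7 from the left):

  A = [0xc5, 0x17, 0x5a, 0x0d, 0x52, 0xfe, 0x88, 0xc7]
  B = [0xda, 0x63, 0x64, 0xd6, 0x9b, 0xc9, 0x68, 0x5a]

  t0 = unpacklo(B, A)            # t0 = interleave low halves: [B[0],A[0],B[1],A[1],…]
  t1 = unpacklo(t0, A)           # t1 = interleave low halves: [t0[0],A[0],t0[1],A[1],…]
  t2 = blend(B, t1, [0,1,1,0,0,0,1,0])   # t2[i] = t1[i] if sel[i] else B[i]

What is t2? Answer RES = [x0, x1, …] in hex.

→ t0 |da|c5|63|17|64|5a|d6|0d|
→ t1 |da|c5|c5|17|63|5a|17|0d|
→ t2 |da|c5|c5|d6|9b|c9|17|5a|

RES = [ 0xda  0xc5  0xc5  0xd6  0x9b  0xc9  0x17  0x5a ]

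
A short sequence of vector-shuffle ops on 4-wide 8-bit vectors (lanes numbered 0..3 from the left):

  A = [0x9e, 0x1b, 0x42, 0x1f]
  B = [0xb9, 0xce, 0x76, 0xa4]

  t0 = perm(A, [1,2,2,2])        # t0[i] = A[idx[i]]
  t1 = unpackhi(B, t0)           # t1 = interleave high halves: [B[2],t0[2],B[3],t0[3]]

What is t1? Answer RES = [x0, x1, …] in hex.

t0 = [0x1b, 0x42, 0x42, 0x42]
t1 = [0x76, 0x42, 0xa4, 0x42]

RES = [0x76, 0x42, 0xa4, 0x42]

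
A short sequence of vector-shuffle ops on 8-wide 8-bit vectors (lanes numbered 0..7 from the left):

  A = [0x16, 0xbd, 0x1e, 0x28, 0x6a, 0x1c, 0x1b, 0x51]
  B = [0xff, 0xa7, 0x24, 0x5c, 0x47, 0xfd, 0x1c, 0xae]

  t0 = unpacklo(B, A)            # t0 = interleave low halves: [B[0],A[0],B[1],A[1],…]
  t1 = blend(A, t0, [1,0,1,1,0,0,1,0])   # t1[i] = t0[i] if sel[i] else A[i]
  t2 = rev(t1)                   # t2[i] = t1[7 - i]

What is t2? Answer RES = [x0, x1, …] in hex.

RES = [ 0x51  0x5c  0x1c  0x6a  0xbd  0xa7  0xbd  0xff ]

→ t0 |ff|16|a7|bd|24|1e|5c|28|
→ t1 |ff|bd|a7|bd|6a|1c|5c|51|
→ t2 |51|5c|1c|6a|bd|a7|bd|ff|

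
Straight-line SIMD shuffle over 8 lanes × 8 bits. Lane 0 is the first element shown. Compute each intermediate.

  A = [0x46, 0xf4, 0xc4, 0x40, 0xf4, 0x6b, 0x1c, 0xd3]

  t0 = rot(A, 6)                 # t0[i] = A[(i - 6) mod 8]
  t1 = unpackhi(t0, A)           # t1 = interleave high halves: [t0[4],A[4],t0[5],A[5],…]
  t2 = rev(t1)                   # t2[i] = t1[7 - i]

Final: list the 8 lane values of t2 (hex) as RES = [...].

  t0: c4 40 f4 6b 1c d3 46 f4
  t1: 1c f4 d3 6b 46 1c f4 d3
  t2: d3 f4 1c 46 6b d3 f4 1c

RES = [ 0xd3  0xf4  0x1c  0x46  0x6b  0xd3  0xf4  0x1c ]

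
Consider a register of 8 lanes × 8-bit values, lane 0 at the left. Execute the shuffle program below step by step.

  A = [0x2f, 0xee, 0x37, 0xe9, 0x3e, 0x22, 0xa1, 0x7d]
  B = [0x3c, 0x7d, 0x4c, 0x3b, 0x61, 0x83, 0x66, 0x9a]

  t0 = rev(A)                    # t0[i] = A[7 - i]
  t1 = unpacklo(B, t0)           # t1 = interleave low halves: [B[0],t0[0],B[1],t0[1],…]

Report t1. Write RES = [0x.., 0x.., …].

RES = [0x3c, 0x7d, 0x7d, 0xa1, 0x4c, 0x22, 0x3b, 0x3e]

  t0: 7d a1 22 3e e9 37 ee 2f
  t1: 3c 7d 7d a1 4c 22 3b 3e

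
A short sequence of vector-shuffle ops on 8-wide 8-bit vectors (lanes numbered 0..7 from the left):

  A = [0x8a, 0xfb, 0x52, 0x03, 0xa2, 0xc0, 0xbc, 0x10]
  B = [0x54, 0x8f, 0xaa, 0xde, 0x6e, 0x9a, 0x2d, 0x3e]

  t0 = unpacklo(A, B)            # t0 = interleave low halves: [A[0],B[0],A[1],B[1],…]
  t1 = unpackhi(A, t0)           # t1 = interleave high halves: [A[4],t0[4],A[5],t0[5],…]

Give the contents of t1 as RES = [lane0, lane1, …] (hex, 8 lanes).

RES = [ 0xa2  0x52  0xc0  0xaa  0xbc  0x03  0x10  0xde ]

  t0: 8a 54 fb 8f 52 aa 03 de
  t1: a2 52 c0 aa bc 03 10 de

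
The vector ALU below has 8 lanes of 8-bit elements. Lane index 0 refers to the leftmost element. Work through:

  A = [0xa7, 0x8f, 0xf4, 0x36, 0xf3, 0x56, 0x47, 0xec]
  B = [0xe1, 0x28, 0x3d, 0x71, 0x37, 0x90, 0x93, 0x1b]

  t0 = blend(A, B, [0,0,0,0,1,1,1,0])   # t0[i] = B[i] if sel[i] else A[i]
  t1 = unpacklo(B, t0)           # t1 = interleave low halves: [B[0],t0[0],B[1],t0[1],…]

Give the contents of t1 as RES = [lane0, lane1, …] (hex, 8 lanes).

t0 = [0xa7, 0x8f, 0xf4, 0x36, 0x37, 0x90, 0x93, 0xec]
t1 = [0xe1, 0xa7, 0x28, 0x8f, 0x3d, 0xf4, 0x71, 0x36]

RES = [0xe1, 0xa7, 0x28, 0x8f, 0x3d, 0xf4, 0x71, 0x36]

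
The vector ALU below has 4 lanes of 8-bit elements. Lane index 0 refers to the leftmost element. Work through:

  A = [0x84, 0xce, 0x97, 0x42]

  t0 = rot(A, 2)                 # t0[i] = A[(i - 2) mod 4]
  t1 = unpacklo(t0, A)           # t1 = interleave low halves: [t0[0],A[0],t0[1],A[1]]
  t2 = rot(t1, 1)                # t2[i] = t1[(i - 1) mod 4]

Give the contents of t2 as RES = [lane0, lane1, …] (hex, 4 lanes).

RES = [ 0xce  0x97  0x84  0x42 ]

  t0: 97 42 84 ce
  t1: 97 84 42 ce
  t2: ce 97 84 42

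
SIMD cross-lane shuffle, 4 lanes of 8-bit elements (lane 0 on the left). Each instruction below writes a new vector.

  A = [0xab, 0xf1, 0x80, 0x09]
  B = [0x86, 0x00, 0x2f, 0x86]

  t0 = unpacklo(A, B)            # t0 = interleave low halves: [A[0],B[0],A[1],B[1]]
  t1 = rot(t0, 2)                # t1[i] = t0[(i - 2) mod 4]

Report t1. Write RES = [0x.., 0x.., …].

RES = [0xf1, 0x00, 0xab, 0x86]

  t0: ab 86 f1 00
  t1: f1 00 ab 86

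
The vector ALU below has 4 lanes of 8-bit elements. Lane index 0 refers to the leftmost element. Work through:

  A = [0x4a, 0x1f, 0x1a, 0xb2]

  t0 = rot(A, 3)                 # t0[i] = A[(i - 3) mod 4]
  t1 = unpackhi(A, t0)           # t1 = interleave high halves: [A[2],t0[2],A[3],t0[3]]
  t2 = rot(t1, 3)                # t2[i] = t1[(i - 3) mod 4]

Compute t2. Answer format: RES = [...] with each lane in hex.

RES = [ 0xb2  0xb2  0x4a  0x1a ]

  t0: 1f 1a b2 4a
  t1: 1a b2 b2 4a
  t2: b2 b2 4a 1a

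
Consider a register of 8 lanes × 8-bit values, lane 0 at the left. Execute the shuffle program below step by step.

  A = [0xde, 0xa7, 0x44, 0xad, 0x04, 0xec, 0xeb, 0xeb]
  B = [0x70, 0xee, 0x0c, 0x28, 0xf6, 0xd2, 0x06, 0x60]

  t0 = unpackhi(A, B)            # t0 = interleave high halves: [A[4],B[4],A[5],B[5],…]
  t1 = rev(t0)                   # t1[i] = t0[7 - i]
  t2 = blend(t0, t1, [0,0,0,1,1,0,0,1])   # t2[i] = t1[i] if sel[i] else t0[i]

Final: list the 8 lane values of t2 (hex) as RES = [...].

RES = [ 0x04  0xf6  0xec  0xeb  0xd2  0x06  0xeb  0x04 ]

→ t0 |04|f6|ec|d2|eb|06|eb|60|
→ t1 |60|eb|06|eb|d2|ec|f6|04|
→ t2 |04|f6|ec|eb|d2|06|eb|04|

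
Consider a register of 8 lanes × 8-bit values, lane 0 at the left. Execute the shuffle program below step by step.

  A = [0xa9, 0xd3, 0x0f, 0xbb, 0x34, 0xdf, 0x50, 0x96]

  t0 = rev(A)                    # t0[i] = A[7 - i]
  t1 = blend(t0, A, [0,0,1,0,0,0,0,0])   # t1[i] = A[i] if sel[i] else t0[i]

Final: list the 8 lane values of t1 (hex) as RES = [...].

RES = [0x96, 0x50, 0x0f, 0x34, 0xbb, 0x0f, 0xd3, 0xa9]

  t0: 96 50 df 34 bb 0f d3 a9
  t1: 96 50 0f 34 bb 0f d3 a9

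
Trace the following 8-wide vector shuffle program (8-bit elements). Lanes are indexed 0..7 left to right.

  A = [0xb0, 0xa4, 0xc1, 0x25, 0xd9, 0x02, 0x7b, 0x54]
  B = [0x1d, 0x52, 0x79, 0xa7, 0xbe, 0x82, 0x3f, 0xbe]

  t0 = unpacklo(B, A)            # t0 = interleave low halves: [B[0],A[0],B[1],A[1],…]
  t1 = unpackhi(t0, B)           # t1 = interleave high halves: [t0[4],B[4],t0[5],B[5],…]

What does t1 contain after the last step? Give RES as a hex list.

RES = [ 0x79  0xbe  0xc1  0x82  0xa7  0x3f  0x25  0xbe ]

t0 = [0x1d, 0xb0, 0x52, 0xa4, 0x79, 0xc1, 0xa7, 0x25]
t1 = [0x79, 0xbe, 0xc1, 0x82, 0xa7, 0x3f, 0x25, 0xbe]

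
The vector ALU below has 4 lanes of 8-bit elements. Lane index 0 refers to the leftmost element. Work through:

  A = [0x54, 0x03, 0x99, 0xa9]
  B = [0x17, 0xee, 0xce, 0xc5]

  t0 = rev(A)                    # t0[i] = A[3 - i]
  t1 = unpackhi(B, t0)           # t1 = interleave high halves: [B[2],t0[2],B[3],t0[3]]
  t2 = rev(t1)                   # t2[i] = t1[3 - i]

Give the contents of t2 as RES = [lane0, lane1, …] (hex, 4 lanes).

t0 = [0xa9, 0x99, 0x03, 0x54]
t1 = [0xce, 0x03, 0xc5, 0x54]
t2 = [0x54, 0xc5, 0x03, 0xce]

RES = [0x54, 0xc5, 0x03, 0xce]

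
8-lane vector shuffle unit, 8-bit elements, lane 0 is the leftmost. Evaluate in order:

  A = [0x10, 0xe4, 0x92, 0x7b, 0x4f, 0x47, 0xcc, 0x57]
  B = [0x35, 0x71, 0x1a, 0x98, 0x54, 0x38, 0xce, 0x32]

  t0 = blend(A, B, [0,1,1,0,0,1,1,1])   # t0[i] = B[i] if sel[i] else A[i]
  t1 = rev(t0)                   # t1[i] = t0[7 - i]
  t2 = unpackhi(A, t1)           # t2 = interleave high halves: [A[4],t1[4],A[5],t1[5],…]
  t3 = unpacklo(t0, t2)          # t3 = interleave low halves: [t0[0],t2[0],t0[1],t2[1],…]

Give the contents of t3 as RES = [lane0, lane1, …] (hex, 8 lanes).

  t0: 10 71 1a 7b 4f 38 ce 32
  t1: 32 ce 38 4f 7b 1a 71 10
  t2: 4f 7b 47 1a cc 71 57 10
  t3: 10 4f 71 7b 1a 47 7b 1a

RES = [0x10, 0x4f, 0x71, 0x7b, 0x1a, 0x47, 0x7b, 0x1a]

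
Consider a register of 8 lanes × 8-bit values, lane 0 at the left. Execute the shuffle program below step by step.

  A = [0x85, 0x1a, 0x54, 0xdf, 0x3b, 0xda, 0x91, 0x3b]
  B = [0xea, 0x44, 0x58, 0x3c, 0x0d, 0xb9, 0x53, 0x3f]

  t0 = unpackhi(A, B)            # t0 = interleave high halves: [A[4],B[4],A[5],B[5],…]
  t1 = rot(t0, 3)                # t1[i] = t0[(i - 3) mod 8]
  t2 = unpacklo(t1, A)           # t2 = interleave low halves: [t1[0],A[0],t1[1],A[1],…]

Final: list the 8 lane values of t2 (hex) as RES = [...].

→ t0 |3b|0d|da|b9|91|53|3b|3f|
→ t1 |53|3b|3f|3b|0d|da|b9|91|
→ t2 |53|85|3b|1a|3f|54|3b|df|

RES = [ 0x53  0x85  0x3b  0x1a  0x3f  0x54  0x3b  0xdf ]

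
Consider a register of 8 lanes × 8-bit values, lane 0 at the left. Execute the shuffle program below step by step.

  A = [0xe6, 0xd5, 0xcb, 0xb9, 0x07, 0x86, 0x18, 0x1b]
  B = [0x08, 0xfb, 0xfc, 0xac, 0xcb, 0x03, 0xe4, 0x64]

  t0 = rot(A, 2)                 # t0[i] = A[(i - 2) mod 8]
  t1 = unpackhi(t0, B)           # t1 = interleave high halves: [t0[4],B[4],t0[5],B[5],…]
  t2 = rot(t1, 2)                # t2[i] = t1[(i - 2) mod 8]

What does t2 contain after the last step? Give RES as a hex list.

RES = [0x86, 0x64, 0xcb, 0xcb, 0xb9, 0x03, 0x07, 0xe4]

t0 = [0x18, 0x1b, 0xe6, 0xd5, 0xcb, 0xb9, 0x07, 0x86]
t1 = [0xcb, 0xcb, 0xb9, 0x03, 0x07, 0xe4, 0x86, 0x64]
t2 = [0x86, 0x64, 0xcb, 0xcb, 0xb9, 0x03, 0x07, 0xe4]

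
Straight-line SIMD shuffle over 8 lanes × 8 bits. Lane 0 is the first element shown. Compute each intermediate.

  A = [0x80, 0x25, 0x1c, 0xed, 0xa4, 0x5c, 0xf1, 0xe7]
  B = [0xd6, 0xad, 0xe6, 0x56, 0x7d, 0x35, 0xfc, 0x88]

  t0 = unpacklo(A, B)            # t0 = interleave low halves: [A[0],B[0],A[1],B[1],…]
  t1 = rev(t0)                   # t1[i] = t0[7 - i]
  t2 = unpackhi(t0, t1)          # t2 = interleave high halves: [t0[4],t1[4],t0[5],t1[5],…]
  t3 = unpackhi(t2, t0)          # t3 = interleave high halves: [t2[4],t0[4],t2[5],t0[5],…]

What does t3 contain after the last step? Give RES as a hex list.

→ t0 |80|d6|25|ad|1c|e6|ed|56|
→ t1 |56|ed|e6|1c|ad|25|d6|80|
→ t2 |1c|ad|e6|25|ed|d6|56|80|
→ t3 |ed|1c|d6|e6|56|ed|80|56|

RES = [ 0xed  0x1c  0xd6  0xe6  0x56  0xed  0x80  0x56 ]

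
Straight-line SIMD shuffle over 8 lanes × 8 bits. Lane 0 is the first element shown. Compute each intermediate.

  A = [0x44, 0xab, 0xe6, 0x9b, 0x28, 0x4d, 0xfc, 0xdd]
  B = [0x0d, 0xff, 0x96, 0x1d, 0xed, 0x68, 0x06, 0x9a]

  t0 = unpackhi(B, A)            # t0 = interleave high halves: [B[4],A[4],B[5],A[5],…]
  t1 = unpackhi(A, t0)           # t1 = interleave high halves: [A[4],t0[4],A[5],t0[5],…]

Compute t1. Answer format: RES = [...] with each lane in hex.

RES = [ 0x28  0x06  0x4d  0xfc  0xfc  0x9a  0xdd  0xdd ]

  t0: ed 28 68 4d 06 fc 9a dd
  t1: 28 06 4d fc fc 9a dd dd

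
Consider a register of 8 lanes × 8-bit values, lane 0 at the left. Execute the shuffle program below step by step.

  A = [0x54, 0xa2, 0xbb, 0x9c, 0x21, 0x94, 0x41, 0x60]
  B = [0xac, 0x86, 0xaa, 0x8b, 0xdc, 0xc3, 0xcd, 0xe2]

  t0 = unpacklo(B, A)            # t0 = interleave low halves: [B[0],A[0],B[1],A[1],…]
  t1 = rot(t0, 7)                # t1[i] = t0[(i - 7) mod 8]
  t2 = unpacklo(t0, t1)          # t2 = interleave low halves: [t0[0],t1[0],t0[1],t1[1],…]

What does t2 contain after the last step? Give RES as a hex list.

RES = [0xac, 0x54, 0x54, 0x86, 0x86, 0xa2, 0xa2, 0xaa]

t0 = [0xac, 0x54, 0x86, 0xa2, 0xaa, 0xbb, 0x8b, 0x9c]
t1 = [0x54, 0x86, 0xa2, 0xaa, 0xbb, 0x8b, 0x9c, 0xac]
t2 = [0xac, 0x54, 0x54, 0x86, 0x86, 0xa2, 0xa2, 0xaa]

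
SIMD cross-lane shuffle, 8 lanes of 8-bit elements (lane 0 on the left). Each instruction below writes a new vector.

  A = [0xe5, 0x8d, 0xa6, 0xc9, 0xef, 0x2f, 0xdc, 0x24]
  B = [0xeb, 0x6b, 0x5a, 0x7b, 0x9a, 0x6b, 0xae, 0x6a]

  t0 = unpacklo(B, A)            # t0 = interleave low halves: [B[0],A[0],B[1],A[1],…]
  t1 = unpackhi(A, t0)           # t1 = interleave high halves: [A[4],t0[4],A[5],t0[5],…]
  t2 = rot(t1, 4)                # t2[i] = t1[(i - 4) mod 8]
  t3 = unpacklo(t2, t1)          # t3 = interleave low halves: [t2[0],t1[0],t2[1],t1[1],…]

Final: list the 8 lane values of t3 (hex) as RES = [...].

RES = [ 0xdc  0xef  0x7b  0x5a  0x24  0x2f  0xc9  0xa6 ]

  t0: eb e5 6b 8d 5a a6 7b c9
  t1: ef 5a 2f a6 dc 7b 24 c9
  t2: dc 7b 24 c9 ef 5a 2f a6
  t3: dc ef 7b 5a 24 2f c9 a6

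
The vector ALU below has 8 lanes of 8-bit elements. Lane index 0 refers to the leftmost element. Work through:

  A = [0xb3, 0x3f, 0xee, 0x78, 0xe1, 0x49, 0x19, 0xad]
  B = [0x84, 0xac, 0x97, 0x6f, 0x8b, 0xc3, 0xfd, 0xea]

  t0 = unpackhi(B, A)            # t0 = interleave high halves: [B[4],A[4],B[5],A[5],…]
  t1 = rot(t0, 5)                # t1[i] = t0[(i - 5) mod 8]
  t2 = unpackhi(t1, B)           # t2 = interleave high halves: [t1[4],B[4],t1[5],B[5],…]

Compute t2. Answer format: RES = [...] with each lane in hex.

t0 = [0x8b, 0xe1, 0xc3, 0x49, 0xfd, 0x19, 0xea, 0xad]
t1 = [0x49, 0xfd, 0x19, 0xea, 0xad, 0x8b, 0xe1, 0xc3]
t2 = [0xad, 0x8b, 0x8b, 0xc3, 0xe1, 0xfd, 0xc3, 0xea]

RES = [0xad, 0x8b, 0x8b, 0xc3, 0xe1, 0xfd, 0xc3, 0xea]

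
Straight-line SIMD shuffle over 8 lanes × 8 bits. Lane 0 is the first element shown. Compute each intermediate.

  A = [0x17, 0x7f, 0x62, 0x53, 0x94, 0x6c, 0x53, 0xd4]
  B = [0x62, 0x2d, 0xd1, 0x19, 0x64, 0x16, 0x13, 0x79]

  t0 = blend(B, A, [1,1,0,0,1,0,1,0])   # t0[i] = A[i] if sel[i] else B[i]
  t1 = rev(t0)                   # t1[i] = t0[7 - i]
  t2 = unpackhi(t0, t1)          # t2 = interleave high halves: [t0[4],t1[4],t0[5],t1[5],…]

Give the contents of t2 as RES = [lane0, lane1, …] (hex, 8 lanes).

→ t0 |17|7f|d1|19|94|16|53|79|
→ t1 |79|53|16|94|19|d1|7f|17|
→ t2 |94|19|16|d1|53|7f|79|17|

RES = [0x94, 0x19, 0x16, 0xd1, 0x53, 0x7f, 0x79, 0x17]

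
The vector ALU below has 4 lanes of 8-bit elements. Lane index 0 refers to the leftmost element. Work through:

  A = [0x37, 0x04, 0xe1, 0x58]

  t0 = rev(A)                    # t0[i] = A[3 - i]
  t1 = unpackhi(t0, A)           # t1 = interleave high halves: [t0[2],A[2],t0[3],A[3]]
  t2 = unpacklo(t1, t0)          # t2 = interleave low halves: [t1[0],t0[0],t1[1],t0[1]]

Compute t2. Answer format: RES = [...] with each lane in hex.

t0 = [0x58, 0xe1, 0x04, 0x37]
t1 = [0x04, 0xe1, 0x37, 0x58]
t2 = [0x04, 0x58, 0xe1, 0xe1]

RES = [ 0x04  0x58  0xe1  0xe1 ]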